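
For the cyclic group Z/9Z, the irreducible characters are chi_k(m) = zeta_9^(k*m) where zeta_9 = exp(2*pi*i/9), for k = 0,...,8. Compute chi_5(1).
chi_5(1) = zeta_9^5 = exp(-8*I*pi/9)

chi_5(1) = zeta_9^(5*1) = zeta_9^5. Since zeta_9^9 = 1, this equals zeta_9^5 = exp(2*pi*i*5/9) = exp(-8*I*pi/9).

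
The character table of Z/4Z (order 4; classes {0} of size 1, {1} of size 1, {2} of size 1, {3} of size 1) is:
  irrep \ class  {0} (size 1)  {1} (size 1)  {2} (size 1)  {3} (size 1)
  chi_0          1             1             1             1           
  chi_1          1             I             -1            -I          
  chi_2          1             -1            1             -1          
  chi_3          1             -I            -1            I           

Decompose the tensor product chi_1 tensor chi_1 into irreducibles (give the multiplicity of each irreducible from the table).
chi_1 tensor chi_1 = chi_2 (all other irreducibles have multiplicity 0).

Solution. The character of a tensor product is the pointwise product (chi_1 * chi_1)(C) = chi_1(C) * chi_1(C):
  {0}: (1)*(1), {1}: (I)*(I), {2}: (-1)*(-1), {3}: (-I)*(-I)
so (chi_1 * chi_1) takes values
  {0} -> 1, {1} -> -1, {2} -> 1, {3} -> -1.
Now take the inner product of this character with each irreducible chi from the table, <chi_1*chi_1, chi> = (1/4) sum_C |C| (chi_1*chi_1)(C) conj(chi(C)):
  <chi_1*chi_1, chi_0> = (1/4)[1*(1)*conj(1) + 1*(-1)*conj(1) + 1*(1)*conj(1) + 1*(-1)*conj(1)]
      = (1/4)[(1) + (-1) + (1) + (-1)] = 0/4 = 0
  <chi_1*chi_1, chi_1> = (1/4)[1*(1)*conj(1) + 1*(-1)*conj(I) + 1*(1)*conj(-1) + 1*(-1)*conj(-I)]
      = (1/4)[(1) + (I) + (-1) + (-I)] = 0/4 = 0
  <chi_1*chi_1, chi_2> = (1/4)[1*(1)*conj(1) + 1*(-1)*conj(-1) + 1*(1)*conj(1) + 1*(-1)*conj(-1)]
      = (1/4)[(1) + (1) + (1) + (1)] = 4/4 = 1
  <chi_1*chi_1, chi_3> = (1/4)[1*(1)*conj(1) + 1*(-1)*conj(-I) + 1*(1)*conj(-1) + 1*(-1)*conj(I)]
      = (1/4)[(1) + (-I) + (-1) + (I)] = 0/4 = 0
(Exp terms are combined using exp(i*s)*conj(exp(i*t)) = exp(i*(s-t)), and sums of them are collapsed using the identity that for every m > 1 the m distinct m-th roots of unity sum to 0, e.g. 1 + exp(2*I*pi/3) + exp(-2*I*pi/3) = 0.)
Hence the multiplicities are chi_2: 1. Dimension check: dim(chi_1)*dim(chi_1) = 1*1 = 1 and sum (mult * dim) = 1*1 = 1.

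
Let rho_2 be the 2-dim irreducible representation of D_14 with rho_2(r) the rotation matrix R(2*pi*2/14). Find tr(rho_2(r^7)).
chi_{rho_2}(r^7) = 2*cos(2*pi*2*7/14) = 2

Argument: rho_2(r^7) is rotation by angle 2*pi*2*7/14, whose trace is 2*cos(2*pi*2*7/14) = 2.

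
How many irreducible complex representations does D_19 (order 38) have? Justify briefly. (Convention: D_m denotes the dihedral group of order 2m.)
11

Reasoning: The number of irreducible complex representations of a finite group equals its number of conjugacy classes. D_19 has 11 conjugacy classes ((n+3)/2 for n odd), so D_19 (order 38) has exactly 11 irreducible complex representations.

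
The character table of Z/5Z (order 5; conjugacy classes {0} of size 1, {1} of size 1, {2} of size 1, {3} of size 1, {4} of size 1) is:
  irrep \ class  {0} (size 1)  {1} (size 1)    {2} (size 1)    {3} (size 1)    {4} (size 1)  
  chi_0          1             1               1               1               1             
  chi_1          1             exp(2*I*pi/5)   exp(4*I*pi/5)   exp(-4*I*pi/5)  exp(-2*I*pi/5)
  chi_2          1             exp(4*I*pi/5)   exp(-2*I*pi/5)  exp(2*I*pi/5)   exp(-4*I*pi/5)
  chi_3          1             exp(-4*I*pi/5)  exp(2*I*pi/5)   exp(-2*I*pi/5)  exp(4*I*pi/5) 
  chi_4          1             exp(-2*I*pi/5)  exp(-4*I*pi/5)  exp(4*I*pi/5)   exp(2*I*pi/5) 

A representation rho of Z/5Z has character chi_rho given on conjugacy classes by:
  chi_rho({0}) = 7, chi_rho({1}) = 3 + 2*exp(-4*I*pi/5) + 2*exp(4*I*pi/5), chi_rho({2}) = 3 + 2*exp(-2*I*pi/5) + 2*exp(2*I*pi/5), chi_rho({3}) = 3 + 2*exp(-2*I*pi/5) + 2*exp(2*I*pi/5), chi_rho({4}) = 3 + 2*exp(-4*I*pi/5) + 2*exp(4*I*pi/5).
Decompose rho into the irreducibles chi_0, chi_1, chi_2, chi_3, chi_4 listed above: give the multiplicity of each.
Multiplicities: chi_0: 3, chi_1: 0, chi_2: 2, chi_3: 2, chi_4: 0.

Explanation: Use <chi_rho, chi> = (1/|G|) sum_C |C| * chi_rho(C) * conj(chi(C)) with |G| = 5 for each irreducible chi in the table:
  <chi_rho, chi_0> = (1/5)[1*(7)*conj(1) + 1*(3 + 2*exp(-4*I*pi/5) + 2*exp(4*I*pi/5))*conj(1) + 1*(3 + 2*exp(-2*I*pi/5) + 2*exp(2*I*pi/5))*conj(1) + 1*(3 + 2*exp(-2*I*pi/5) + 2*exp(2*I*pi/5))*conj(1) + 1*(3 + 2*exp(-4*I*pi/5) + 2*exp(4*I*pi/5))*conj(1)]
      = (1/5)[(7) + (3 + 2*exp(-4*I*pi/5) + 2*exp(4*I*pi/5)) + (3 + 2*exp(-2*I*pi/5) + 2*exp(2*I*pi/5)) + (3 + 2*exp(-2*I*pi/5) + 2*exp(2*I*pi/5)) + (3 + 2*exp(-4*I*pi/5) + 2*exp(4*I*pi/5))] = 15/5 = 3
  <chi_rho, chi_1> = (1/5)[1*(7)*conj(1) + 1*(3 + 2*exp(-4*I*pi/5) + 2*exp(4*I*pi/5))*conj(exp(2*I*pi/5)) + 1*(3 + 2*exp(-2*I*pi/5) + 2*exp(2*I*pi/5))*conj(exp(4*I*pi/5)) + 1*(3 + 2*exp(-2*I*pi/5) + 2*exp(2*I*pi/5))*conj(exp(-4*I*pi/5)) + 1*(3 + 2*exp(-4*I*pi/5) + 2*exp(4*I*pi/5))*conj(exp(-2*I*pi/5))]
      = (1/5)[(7) + (3*exp(-2*I*pi/5) + 2*exp(4*I*pi/5) + 2*exp(2*I*pi/5)) + (2*exp(-2*I*pi/5) + 3*exp(-4*I*pi/5) + 2*exp(4*I*pi/5)) + (2*exp(-4*I*pi/5) + 3*exp(4*I*pi/5) + 2*exp(2*I*pi/5)) + (2*exp(-2*I*pi/5) + 2*exp(-4*I*pi/5) + 3*exp(2*I*pi/5))] = 0/5 = 0
  <chi_rho, chi_2> = (1/5)[1*(7)*conj(1) + 1*(3 + 2*exp(-4*I*pi/5) + 2*exp(4*I*pi/5))*conj(exp(4*I*pi/5)) + 1*(3 + 2*exp(-2*I*pi/5) + 2*exp(2*I*pi/5))*conj(exp(-2*I*pi/5)) + 1*(3 + 2*exp(-2*I*pi/5) + 2*exp(2*I*pi/5))*conj(exp(2*I*pi/5)) + 1*(3 + 2*exp(-4*I*pi/5) + 2*exp(4*I*pi/5))*conj(exp(-4*I*pi/5))]
      = (1/5)[(7) + (2 + 3*exp(-4*I*pi/5) + 2*exp(2*I*pi/5)) + (2 + 2*exp(4*I*pi/5) + 3*exp(2*I*pi/5)) + (2 + 3*exp(-2*I*pi/5) + 2*exp(-4*I*pi/5)) + (2 + 2*exp(-2*I*pi/5) + 3*exp(4*I*pi/5))] = 10/5 = 2
  <chi_rho, chi_3> = (1/5)[1*(7)*conj(1) + 1*(3 + 2*exp(-4*I*pi/5) + 2*exp(4*I*pi/5))*conj(exp(-4*I*pi/5)) + 1*(3 + 2*exp(-2*I*pi/5) + 2*exp(2*I*pi/5))*conj(exp(2*I*pi/5)) + 1*(3 + 2*exp(-2*I*pi/5) + 2*exp(2*I*pi/5))*conj(exp(-2*I*pi/5)) + 1*(3 + 2*exp(-4*I*pi/5) + 2*exp(4*I*pi/5))*conj(exp(4*I*pi/5))]
      = (1/5)[(7) + (2 + 2*exp(-2*I*pi/5) + 3*exp(4*I*pi/5)) + (2 + 3*exp(-2*I*pi/5) + 2*exp(-4*I*pi/5)) + (2 + 2*exp(4*I*pi/5) + 3*exp(2*I*pi/5)) + (2 + 3*exp(-4*I*pi/5) + 2*exp(2*I*pi/5))] = 10/5 = 2
  <chi_rho, chi_4> = (1/5)[1*(7)*conj(1) + 1*(3 + 2*exp(-4*I*pi/5) + 2*exp(4*I*pi/5))*conj(exp(-2*I*pi/5)) + 1*(3 + 2*exp(-2*I*pi/5) + 2*exp(2*I*pi/5))*conj(exp(-4*I*pi/5)) + 1*(3 + 2*exp(-2*I*pi/5) + 2*exp(2*I*pi/5))*conj(exp(4*I*pi/5)) + 1*(3 + 2*exp(-4*I*pi/5) + 2*exp(4*I*pi/5))*conj(exp(2*I*pi/5))]
      = (1/5)[(7) + (2*exp(-2*I*pi/5) + 2*exp(-4*I*pi/5) + 3*exp(2*I*pi/5)) + (2*exp(-4*I*pi/5) + 3*exp(4*I*pi/5) + 2*exp(2*I*pi/5)) + (2*exp(-2*I*pi/5) + 3*exp(-4*I*pi/5) + 2*exp(4*I*pi/5)) + (3*exp(-2*I*pi/5) + 2*exp(4*I*pi/5) + 2*exp(2*I*pi/5))] = 0/5 = 0
(Exp terms are combined using exp(i*s)*conj(exp(i*t)) = exp(i*(s-t)), and sums of them are collapsed using the identity that for every m > 1 the m distinct m-th roots of unity sum to 0, e.g. 1 + exp(2*I*pi/3) + exp(-2*I*pi/3) = 0.)
Dimension check: dim(rho) = sum (mult * dim) = 3*1 + 0*1 + 2*1 + 2*1 + 0*1 = 7 = chi_rho(e) = 7.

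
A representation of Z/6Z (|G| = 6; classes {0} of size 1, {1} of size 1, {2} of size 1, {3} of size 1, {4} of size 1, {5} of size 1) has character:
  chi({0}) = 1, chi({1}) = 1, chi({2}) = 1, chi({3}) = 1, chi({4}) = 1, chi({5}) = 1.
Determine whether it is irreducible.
Irreducible: <chi, chi> = 1.

Proof sketch: <chi, chi> = (1/|G|) sum_C |C| * |chi(C)|^2 = (1/6)[1*|1|^2 + 1*|1|^2 + 1*|1|^2 + 1*|1|^2 + 1*|1|^2 + 1*|1|^2]
  = (1/6)[(1) + (1) + (1) + (1) + (1) + (1)] = 6/6 = 1.
(Exp terms are combined using exp(i*s)*conj(exp(i*t)) = exp(i*(s-t)), and sums of them are collapsed using the identity that for every m > 1 the m distinct m-th roots of unity sum to 0, e.g. 1 + exp(2*I*pi/3) + exp(-2*I*pi/3) = 0.)
A character is irreducible iff <chi, chi> = 1, so this representation is irreducible.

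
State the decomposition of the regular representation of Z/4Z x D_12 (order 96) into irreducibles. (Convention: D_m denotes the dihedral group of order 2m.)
Each irreducible V_i of dimension d_i appears with multiplicity d_i, i.e. rho_reg = (direct sum over all irreducibles V_i) d_i V_i. The irreducible dimensions for Z/4Z x D_12 are 1, 1, 1, 1, 1, 1, 1, 1, 1, 1, 1, 1, 1, 1, 1, 1, 2, 2, 2, 2, 2, 2, 2, 2, 2, 2, 2, 2, 2, 2, 2, 2, 2, 2, 2, 2: 16 irreducibles of dimension 1, each with multiplicity 1; 20 irreducibles of dimension 2, each with multiplicity 2. Total dimension 16*1*1 + 20*2*2 = 96 = |G|.

Explanation: General theorem: in the regular representation of a finite group G, each irreducible appears with multiplicity equal to its dimension. Check: dim(rho_reg) = sum d_i^2 = 1 + 1 + 1 + 1 + 1 + 1 + 1 + 1 + 1 + 1 + 1 + 1 + 1 + 1 + 1 + 1 + 4 + 4 + 4 + 4 + 4 + 4 + 4 + 4 + 4 + 4 + 4 + 4 + 4 + 4 + 4 + 4 + 4 + 4 + 4 + 4 = 96 = |G|.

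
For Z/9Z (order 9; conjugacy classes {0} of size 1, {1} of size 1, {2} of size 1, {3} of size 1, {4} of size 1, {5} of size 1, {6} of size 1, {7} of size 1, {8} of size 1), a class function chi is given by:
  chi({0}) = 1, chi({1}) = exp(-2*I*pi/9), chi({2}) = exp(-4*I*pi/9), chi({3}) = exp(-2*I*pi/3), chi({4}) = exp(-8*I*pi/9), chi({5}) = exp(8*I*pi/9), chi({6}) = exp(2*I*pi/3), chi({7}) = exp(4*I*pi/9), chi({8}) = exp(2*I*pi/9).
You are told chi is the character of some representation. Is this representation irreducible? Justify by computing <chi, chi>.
Irreducible: <chi, chi> = 1.

Argument: <chi, chi> = (1/|G|) sum_C |C| * |chi(C)|^2 = (1/9)[1*|1|^2 + 1*|exp(-2*I*pi/9)|^2 + 1*|exp(-4*I*pi/9)|^2 + 1*|exp(-2*I*pi/3)|^2 + 1*|exp(-8*I*pi/9)|^2 + 1*|exp(8*I*pi/9)|^2 + 1*|exp(2*I*pi/3)|^2 + 1*|exp(4*I*pi/9)|^2 + 1*|exp(2*I*pi/9)|^2]
  = (1/9)[(1) + (1) + (1) + (1) + (1) + (1) + (1) + (1) + (1)] = 9/9 = 1.
(Exp terms are combined using exp(i*s)*conj(exp(i*t)) = exp(i*(s-t)), and sums of them are collapsed using the identity that for every m > 1 the m distinct m-th roots of unity sum to 0, e.g. 1 + exp(2*I*pi/3) + exp(-2*I*pi/3) = 0.)
A character is irreducible iff <chi, chi> = 1, so this representation is irreducible.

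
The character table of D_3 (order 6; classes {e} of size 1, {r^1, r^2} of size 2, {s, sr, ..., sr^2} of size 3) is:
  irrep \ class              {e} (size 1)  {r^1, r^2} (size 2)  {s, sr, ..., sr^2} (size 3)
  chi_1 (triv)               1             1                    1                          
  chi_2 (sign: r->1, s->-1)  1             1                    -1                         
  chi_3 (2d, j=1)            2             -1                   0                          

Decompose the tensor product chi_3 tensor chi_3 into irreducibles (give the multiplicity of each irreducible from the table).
chi_3 tensor chi_3 = chi_1 + chi_2 + chi_3 (all other irreducibles have multiplicity 0).

Proof sketch: The character of a tensor product is the pointwise product (chi_3 * chi_3)(C) = chi_3(C) * chi_3(C):
  {e}: (2)*(2), {r^1, r^2}: (-1)*(-1), {s, sr, ..., sr^2}: (0)*(0)
so (chi_3 * chi_3) takes values
  {e} -> 4, {r^1, r^2} -> 1, {s, sr, ..., sr^2} -> 0.
Now take the inner product of this character with each irreducible chi from the table, <chi_3*chi_3, chi> = (1/6) sum_C |C| (chi_3*chi_3)(C) conj(chi(C)):
  <chi_3*chi_3, chi_1> = (1/6)[1*(4)*conj(1) + 2*(1)*conj(1) + 3*(0)*conj(1)]
      = (1/6)[(4) + (2) + (0)] = 6/6 = 1
  <chi_3*chi_3, chi_2> = (1/6)[1*(4)*conj(1) + 2*(1)*conj(1) + 3*(0)*conj(-1)]
      = (1/6)[(4) + (2) + (0)] = 6/6 = 1
  <chi_3*chi_3, chi_3> = (1/6)[1*(4)*conj(2) + 2*(1)*conj(-1) + 3*(0)*conj(0)]
      = (1/6)[(8) + (-2) + (0)] = 6/6 = 1
Hence the multiplicities are chi_1: 1, chi_2: 1, chi_3: 1. Dimension check: dim(chi_3)*dim(chi_3) = 2*2 = 4 and sum (mult * dim) = 1*1 + 1*1 + 1*2 = 4.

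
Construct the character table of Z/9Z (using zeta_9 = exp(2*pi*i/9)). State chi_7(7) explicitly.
Character table of Z/9Z (irreps indexed chi_0,...,chi_8 with chi_k(m) = zeta_9^(k*m), zeta_9 = exp(2*pi*i/9)):
  irrep \ class  {0} (size 1)  {1} (size 1)    {2} (size 1)    {3} (size 1)    {4} (size 1)    {5} (size 1)    {6} (size 1)    {7} (size 1)    {8} (size 1)  
  chi_0          1             1               1               1               1               1               1               1               1             
  chi_1          1             exp(2*I*pi/9)   exp(4*I*pi/9)   exp(2*I*pi/3)   exp(8*I*pi/9)   exp(-8*I*pi/9)  exp(-2*I*pi/3)  exp(-4*I*pi/9)  exp(-2*I*pi/9)
  chi_2          1             exp(4*I*pi/9)   exp(8*I*pi/9)   exp(-2*I*pi/3)  exp(-2*I*pi/9)  exp(2*I*pi/9)   exp(2*I*pi/3)   exp(-8*I*pi/9)  exp(-4*I*pi/9)
  chi_3          1             exp(2*I*pi/3)   exp(-2*I*pi/3)  1               exp(2*I*pi/3)   exp(-2*I*pi/3)  1               exp(2*I*pi/3)   exp(-2*I*pi/3)
  chi_4          1             exp(8*I*pi/9)   exp(-2*I*pi/9)  exp(2*I*pi/3)   exp(-4*I*pi/9)  exp(4*I*pi/9)   exp(-2*I*pi/3)  exp(2*I*pi/9)   exp(-8*I*pi/9)
  chi_5          1             exp(-8*I*pi/9)  exp(2*I*pi/9)   exp(-2*I*pi/3)  exp(4*I*pi/9)   exp(-4*I*pi/9)  exp(2*I*pi/3)   exp(-2*I*pi/9)  exp(8*I*pi/9) 
  chi_6          1             exp(-2*I*pi/3)  exp(2*I*pi/3)   1               exp(-2*I*pi/3)  exp(2*I*pi/3)   1               exp(-2*I*pi/3)  exp(2*I*pi/3) 
  chi_7          1             exp(-4*I*pi/9)  exp(-8*I*pi/9)  exp(2*I*pi/3)   exp(2*I*pi/9)   exp(-2*I*pi/9)  exp(-2*I*pi/3)  exp(8*I*pi/9)   exp(4*I*pi/9) 
  chi_8          1             exp(-2*I*pi/9)  exp(-4*I*pi/9)  exp(-2*I*pi/3)  exp(-8*I*pi/9)  exp(8*I*pi/9)   exp(2*I*pi/3)   exp(4*I*pi/9)   exp(2*I*pi/9) 

Spot check: chi_7(7) = zeta_9^(7*7) = zeta_9^49 = exp(8*I*pi/9).

Derivation: Z/9Z is abelian, so all 9 irreducible complex representations are 1-dimensional. They are given by chi_k(m) = zeta_9^(k*m) for k = 0,...,8. Row orthogonality: sum_m chi_k(m) conj(chi_l(m)) = 9 * [k = l].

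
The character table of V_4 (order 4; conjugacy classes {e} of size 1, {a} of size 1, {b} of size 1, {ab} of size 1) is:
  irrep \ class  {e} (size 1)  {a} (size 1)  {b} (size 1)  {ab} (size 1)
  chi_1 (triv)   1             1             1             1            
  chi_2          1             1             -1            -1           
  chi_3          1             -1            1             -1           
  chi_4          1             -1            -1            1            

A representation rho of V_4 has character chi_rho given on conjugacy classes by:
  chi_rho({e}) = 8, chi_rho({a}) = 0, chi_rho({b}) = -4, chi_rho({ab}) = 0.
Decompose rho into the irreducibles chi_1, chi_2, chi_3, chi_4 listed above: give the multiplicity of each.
Multiplicities: chi_1: 1, chi_2: 3, chi_3: 1, chi_4: 3.

Reasoning: Use <chi_rho, chi> = (1/|G|) sum_C |C| * chi_rho(C) * conj(chi(C)) with |G| = 4 for each irreducible chi in the table:
  <chi_rho, chi_1> = (1/4)[1*(8)*conj(1) + 1*(0)*conj(1) + 1*(-4)*conj(1) + 1*(0)*conj(1)]
      = (1/4)[(8) + (0) + (-4) + (0)] = 4/4 = 1
  <chi_rho, chi_2> = (1/4)[1*(8)*conj(1) + 1*(0)*conj(1) + 1*(-4)*conj(-1) + 1*(0)*conj(-1)]
      = (1/4)[(8) + (0) + (4) + (0)] = 12/4 = 3
  <chi_rho, chi_3> = (1/4)[1*(8)*conj(1) + 1*(0)*conj(-1) + 1*(-4)*conj(1) + 1*(0)*conj(-1)]
      = (1/4)[(8) + (0) + (-4) + (0)] = 4/4 = 1
  <chi_rho, chi_4> = (1/4)[1*(8)*conj(1) + 1*(0)*conj(-1) + 1*(-4)*conj(-1) + 1*(0)*conj(1)]
      = (1/4)[(8) + (0) + (4) + (0)] = 12/4 = 3
Dimension check: dim(rho) = sum (mult * dim) = 1*1 + 3*1 + 1*1 + 3*1 = 8 = chi_rho(e) = 8.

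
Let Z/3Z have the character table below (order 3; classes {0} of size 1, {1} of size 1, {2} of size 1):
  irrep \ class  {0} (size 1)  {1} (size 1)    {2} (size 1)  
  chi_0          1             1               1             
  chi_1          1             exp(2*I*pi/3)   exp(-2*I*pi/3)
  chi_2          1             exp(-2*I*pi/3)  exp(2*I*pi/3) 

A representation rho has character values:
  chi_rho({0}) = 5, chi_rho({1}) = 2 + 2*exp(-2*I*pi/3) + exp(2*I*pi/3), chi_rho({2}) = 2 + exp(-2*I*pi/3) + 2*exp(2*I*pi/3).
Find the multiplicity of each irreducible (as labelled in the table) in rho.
Multiplicities: chi_0: 2, chi_1: 1, chi_2: 2.

Working: Use <chi_rho, chi> = (1/|G|) sum_C |C| * chi_rho(C) * conj(chi(C)) with |G| = 3 for each irreducible chi in the table:
  <chi_rho, chi_0> = (1/3)[1*(5)*conj(1) + 1*(2 + 2*exp(-2*I*pi/3) + exp(2*I*pi/3))*conj(1) + 1*(2 + exp(-2*I*pi/3) + 2*exp(2*I*pi/3))*conj(1)]
      = (1/3)[(5) + (2 + 2*exp(-2*I*pi/3) + exp(2*I*pi/3)) + (2 + exp(-2*I*pi/3) + 2*exp(2*I*pi/3))] = 6/3 = 2
  <chi_rho, chi_1> = (1/3)[1*(5)*conj(1) + 1*(2 + 2*exp(-2*I*pi/3) + exp(2*I*pi/3))*conj(exp(2*I*pi/3)) + 1*(2 + exp(-2*I*pi/3) + 2*exp(2*I*pi/3))*conj(exp(-2*I*pi/3))]
      = (1/3)[(5) + (-1) + (-1)] = 3/3 = 1
  <chi_rho, chi_2> = (1/3)[1*(5)*conj(1) + 1*(2 + 2*exp(-2*I*pi/3) + exp(2*I*pi/3))*conj(exp(-2*I*pi/3)) + 1*(2 + exp(-2*I*pi/3) + 2*exp(2*I*pi/3))*conj(exp(2*I*pi/3))]
      = (1/3)[(5) + (2 + exp(-2*I*pi/3) + 2*exp(2*I*pi/3)) + (2 + 2*exp(-2*I*pi/3) + exp(2*I*pi/3))] = 6/3 = 2
(Exp terms are combined using exp(i*s)*conj(exp(i*t)) = exp(i*(s-t)), and sums of them are collapsed using the identity that for every m > 1 the m distinct m-th roots of unity sum to 0, e.g. 1 + exp(2*I*pi/3) + exp(-2*I*pi/3) = 0.)
Dimension check: dim(rho) = sum (mult * dim) = 2*1 + 1*1 + 2*1 = 5 = chi_rho(e) = 5.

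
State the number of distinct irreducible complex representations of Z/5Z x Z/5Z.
25

Argument: The number of irreducible complex representations of a finite group equals its number of conjugacy classes. Z/5Z x Z/5Z is abelian of order 25, so every element is its own conjugacy class: 25 classes, so Z/5Z x Z/5Z (order 25) has exactly 25 irreducible complex representations.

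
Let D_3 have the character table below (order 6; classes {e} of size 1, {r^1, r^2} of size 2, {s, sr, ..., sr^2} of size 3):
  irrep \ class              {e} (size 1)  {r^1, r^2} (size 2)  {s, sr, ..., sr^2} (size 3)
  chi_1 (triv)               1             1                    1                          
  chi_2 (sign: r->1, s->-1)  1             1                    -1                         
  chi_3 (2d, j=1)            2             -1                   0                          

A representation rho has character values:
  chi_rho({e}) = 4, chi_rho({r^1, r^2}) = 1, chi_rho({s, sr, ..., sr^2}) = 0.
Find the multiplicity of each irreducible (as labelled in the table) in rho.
Multiplicities: chi_1: 1, chi_2: 1, chi_3: 1.

Details: Use <chi_rho, chi> = (1/|G|) sum_C |C| * chi_rho(C) * conj(chi(C)) with |G| = 6 for each irreducible chi in the table:
  <chi_rho, chi_1> = (1/6)[1*(4)*conj(1) + 2*(1)*conj(1) + 3*(0)*conj(1)]
      = (1/6)[(4) + (2) + (0)] = 6/6 = 1
  <chi_rho, chi_2> = (1/6)[1*(4)*conj(1) + 2*(1)*conj(1) + 3*(0)*conj(-1)]
      = (1/6)[(4) + (2) + (0)] = 6/6 = 1
  <chi_rho, chi_3> = (1/6)[1*(4)*conj(2) + 2*(1)*conj(-1) + 3*(0)*conj(0)]
      = (1/6)[(8) + (-2) + (0)] = 6/6 = 1
Dimension check: dim(rho) = sum (mult * dim) = 1*1 + 1*1 + 1*2 = 4 = chi_rho(e) = 4.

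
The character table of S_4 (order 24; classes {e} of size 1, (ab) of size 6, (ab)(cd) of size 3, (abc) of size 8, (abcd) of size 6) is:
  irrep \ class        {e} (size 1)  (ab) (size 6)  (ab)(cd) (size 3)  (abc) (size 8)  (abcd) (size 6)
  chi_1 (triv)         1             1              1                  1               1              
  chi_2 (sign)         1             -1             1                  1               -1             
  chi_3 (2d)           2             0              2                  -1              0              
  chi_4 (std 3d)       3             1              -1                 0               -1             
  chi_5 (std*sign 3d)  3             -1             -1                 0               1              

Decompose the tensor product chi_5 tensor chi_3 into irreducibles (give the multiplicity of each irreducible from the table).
chi_5 tensor chi_3 = chi_4 + chi_5 (all other irreducibles have multiplicity 0).

Proof sketch: The character of a tensor product is the pointwise product (chi_5 * chi_3)(C) = chi_5(C) * chi_3(C):
  {e}: (3)*(2), (ab): (-1)*(0), (ab)(cd): (-1)*(2), (abc): (0)*(-1), (abcd): (1)*(0)
so (chi_5 * chi_3) takes values
  {e} -> 6, (ab) -> 0, (ab)(cd) -> -2, (abc) -> 0, (abcd) -> 0.
Now take the inner product of this character with each irreducible chi from the table, <chi_5*chi_3, chi> = (1/24) sum_C |C| (chi_5*chi_3)(C) conj(chi(C)):
  <chi_5*chi_3, chi_1> = (1/24)[1*(6)*conj(1) + 6*(0)*conj(1) + 3*(-2)*conj(1) + 8*(0)*conj(1) + 6*(0)*conj(1)]
      = (1/24)[(6) + (0) + (-6) + (0) + (0)] = 0/24 = 0
  <chi_5*chi_3, chi_2> = (1/24)[1*(6)*conj(1) + 6*(0)*conj(-1) + 3*(-2)*conj(1) + 8*(0)*conj(1) + 6*(0)*conj(-1)]
      = (1/24)[(6) + (0) + (-6) + (0) + (0)] = 0/24 = 0
  <chi_5*chi_3, chi_3> = (1/24)[1*(6)*conj(2) + 6*(0)*conj(0) + 3*(-2)*conj(2) + 8*(0)*conj(-1) + 6*(0)*conj(0)]
      = (1/24)[(12) + (0) + (-12) + (0) + (0)] = 0/24 = 0
  <chi_5*chi_3, chi_4> = (1/24)[1*(6)*conj(3) + 6*(0)*conj(1) + 3*(-2)*conj(-1) + 8*(0)*conj(0) + 6*(0)*conj(-1)]
      = (1/24)[(18) + (0) + (6) + (0) + (0)] = 24/24 = 1
  <chi_5*chi_3, chi_5> = (1/24)[1*(6)*conj(3) + 6*(0)*conj(-1) + 3*(-2)*conj(-1) + 8*(0)*conj(0) + 6*(0)*conj(1)]
      = (1/24)[(18) + (0) + (6) + (0) + (0)] = 24/24 = 1
Hence the multiplicities are chi_4: 1, chi_5: 1. Dimension check: dim(chi_5)*dim(chi_3) = 3*2 = 6 and sum (mult * dim) = 1*3 + 1*3 = 6.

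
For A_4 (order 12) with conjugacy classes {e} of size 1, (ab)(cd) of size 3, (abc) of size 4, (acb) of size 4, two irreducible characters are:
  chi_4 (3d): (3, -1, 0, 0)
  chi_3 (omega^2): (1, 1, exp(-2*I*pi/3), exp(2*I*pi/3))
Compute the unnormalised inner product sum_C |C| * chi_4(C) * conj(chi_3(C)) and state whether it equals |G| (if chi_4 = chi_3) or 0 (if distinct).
Sum = 0; so <chi_4, chi_3> = 0 (distinct irreducibles are orthogonal).

Argument: Compute term by term over conjugacy classes (|C| * chi_4(C) * conj(chi_3(C))):
  1*(3)*conj(1) + 3*(-1)*conj(1) + 4*(0)*conj(exp(-2*I*pi/3)) + 4*(0)*conj(exp(2*I*pi/3))
  = (3) + (-3) + (0) + (0)
  = 0.
(Exp terms are combined using exp(i*s)*conj(exp(i*t)) = exp(i*(s-t)), and sums of them are collapsed using the identity that for every m > 1 the m distinct m-th roots of unity sum to 0, e.g. 1 + exp(2*I*pi/3) + exp(-2*I*pi/3) = 0.)
Dividing by |G| = 12 gives 0/12 = 0, matching the row-orthogonality relation <chi_4, chi_3> = [chi_4 = chi_3].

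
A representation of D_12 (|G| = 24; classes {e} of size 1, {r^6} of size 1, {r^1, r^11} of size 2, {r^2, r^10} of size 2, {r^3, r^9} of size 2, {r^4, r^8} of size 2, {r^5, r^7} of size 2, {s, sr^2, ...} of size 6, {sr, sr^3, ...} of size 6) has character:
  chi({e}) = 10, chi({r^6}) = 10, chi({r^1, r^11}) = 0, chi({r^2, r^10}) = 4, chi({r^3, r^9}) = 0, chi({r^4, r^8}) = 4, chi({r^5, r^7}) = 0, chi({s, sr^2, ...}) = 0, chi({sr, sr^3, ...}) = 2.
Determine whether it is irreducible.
Not irreducible (reducible): <chi, chi> = 12 > 1.

Justification: <chi, chi> = (1/|G|) sum_C |C| * |chi(C)|^2 = (1/24)[1*|10|^2 + 1*|10|^2 + 2*|0|^2 + 2*|4|^2 + 2*|0|^2 + 2*|4|^2 + 2*|0|^2 + 6*|0|^2 + 6*|2|^2]
  = (1/24)[(100) + (100) + (0) + (32) + (0) + (32) + (0) + (0) + (24)] = 288/24 = 12.
A character is irreducible iff <chi, chi> = 1, so this representation is reducible.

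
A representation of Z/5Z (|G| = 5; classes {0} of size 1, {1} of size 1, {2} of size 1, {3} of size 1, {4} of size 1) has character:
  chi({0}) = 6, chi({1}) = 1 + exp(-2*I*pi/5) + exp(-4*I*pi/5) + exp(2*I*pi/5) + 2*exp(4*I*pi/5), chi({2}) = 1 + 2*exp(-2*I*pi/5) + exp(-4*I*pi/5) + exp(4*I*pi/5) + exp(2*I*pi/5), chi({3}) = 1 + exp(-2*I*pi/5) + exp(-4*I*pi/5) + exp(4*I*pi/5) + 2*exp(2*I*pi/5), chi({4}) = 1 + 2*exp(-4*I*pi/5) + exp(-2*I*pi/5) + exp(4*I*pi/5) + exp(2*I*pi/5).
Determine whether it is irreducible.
Not irreducible (reducible): <chi, chi> = 8 > 1.

Details: <chi, chi> = (1/|G|) sum_C |C| * |chi(C)|^2 = (1/5)[1*|6|^2 + 1*|1 + exp(-2*I*pi/5) + exp(-4*I*pi/5) + exp(2*I*pi/5) + 2*exp(4*I*pi/5)|^2 + 1*|1 + 2*exp(-2*I*pi/5) + exp(-4*I*pi/5) + exp(4*I*pi/5) + exp(2*I*pi/5)|^2 + 1*|1 + exp(-2*I*pi/5) + exp(-4*I*pi/5) + exp(4*I*pi/5) + 2*exp(2*I*pi/5)|^2 + 1*|1 + 2*exp(-4*I*pi/5) + exp(-2*I*pi/5) + exp(4*I*pi/5) + exp(2*I*pi/5)|^2]
  = (1/5)[(36) + (1) + (1) + (1) + (1)] = 40/5 = 8.
(Exp terms are combined using exp(i*s)*conj(exp(i*t)) = exp(i*(s-t)), and sums of them are collapsed using the identity that for every m > 1 the m distinct m-th roots of unity sum to 0, e.g. 1 + exp(2*I*pi/3) + exp(-2*I*pi/3) = 0.)
A character is irreducible iff <chi, chi> = 1, so this representation is reducible.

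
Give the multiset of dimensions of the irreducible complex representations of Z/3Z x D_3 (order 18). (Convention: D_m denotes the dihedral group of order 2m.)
Dimensions: 1, 1, 1, 1, 1, 1, 2, 2, 2

Why: There are 9 irreducibles (= number of conjugacy classes). Their dimensions d_i satisfy sum d_i^2 = |G| = 18: 1 + 1 + 1 + 1 + 1 + 1 + 4 + 4 + 4 = 18. (For the product with Z/3Z: each of the 3 1-dim characters of Z/3Z tensors with each irrep of D_3, giving 3 copies of each D_3-dimension.)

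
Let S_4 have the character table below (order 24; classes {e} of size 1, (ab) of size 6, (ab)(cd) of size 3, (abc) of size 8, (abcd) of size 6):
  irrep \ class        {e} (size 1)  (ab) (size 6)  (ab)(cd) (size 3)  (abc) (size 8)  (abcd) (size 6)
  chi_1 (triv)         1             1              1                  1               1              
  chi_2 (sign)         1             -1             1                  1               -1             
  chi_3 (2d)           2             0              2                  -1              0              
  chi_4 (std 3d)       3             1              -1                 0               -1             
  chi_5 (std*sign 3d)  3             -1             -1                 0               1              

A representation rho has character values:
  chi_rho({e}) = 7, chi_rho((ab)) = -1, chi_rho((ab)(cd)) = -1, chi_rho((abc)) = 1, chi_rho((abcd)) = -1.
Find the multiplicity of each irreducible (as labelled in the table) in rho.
Multiplicities: chi_1: 0, chi_2: 1, chi_3: 0, chi_4: 1, chi_5: 1.

Working: Use <chi_rho, chi> = (1/|G|) sum_C |C| * chi_rho(C) * conj(chi(C)) with |G| = 24 for each irreducible chi in the table:
  <chi_rho, chi_1> = (1/24)[1*(7)*conj(1) + 6*(-1)*conj(1) + 3*(-1)*conj(1) + 8*(1)*conj(1) + 6*(-1)*conj(1)]
      = (1/24)[(7) + (-6) + (-3) + (8) + (-6)] = 0/24 = 0
  <chi_rho, chi_2> = (1/24)[1*(7)*conj(1) + 6*(-1)*conj(-1) + 3*(-1)*conj(1) + 8*(1)*conj(1) + 6*(-1)*conj(-1)]
      = (1/24)[(7) + (6) + (-3) + (8) + (6)] = 24/24 = 1
  <chi_rho, chi_3> = (1/24)[1*(7)*conj(2) + 6*(-1)*conj(0) + 3*(-1)*conj(2) + 8*(1)*conj(-1) + 6*(-1)*conj(0)]
      = (1/24)[(14) + (0) + (-6) + (-8) + (0)] = 0/24 = 0
  <chi_rho, chi_4> = (1/24)[1*(7)*conj(3) + 6*(-1)*conj(1) + 3*(-1)*conj(-1) + 8*(1)*conj(0) + 6*(-1)*conj(-1)]
      = (1/24)[(21) + (-6) + (3) + (0) + (6)] = 24/24 = 1
  <chi_rho, chi_5> = (1/24)[1*(7)*conj(3) + 6*(-1)*conj(-1) + 3*(-1)*conj(-1) + 8*(1)*conj(0) + 6*(-1)*conj(1)]
      = (1/24)[(21) + (6) + (3) + (0) + (-6)] = 24/24 = 1
Dimension check: dim(rho) = sum (mult * dim) = 0*1 + 1*1 + 0*2 + 1*3 + 1*3 = 7 = chi_rho(e) = 7.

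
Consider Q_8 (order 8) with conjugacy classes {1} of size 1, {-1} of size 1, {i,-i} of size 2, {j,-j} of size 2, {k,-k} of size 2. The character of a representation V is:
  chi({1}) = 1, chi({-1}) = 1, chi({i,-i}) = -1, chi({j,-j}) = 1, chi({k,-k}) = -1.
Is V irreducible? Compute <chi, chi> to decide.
Irreducible: <chi, chi> = 1.

Reasoning: <chi, chi> = (1/|G|) sum_C |C| * |chi(C)|^2 = (1/8)[1*|1|^2 + 1*|1|^2 + 2*|-1|^2 + 2*|1|^2 + 2*|-1|^2]
  = (1/8)[(1) + (1) + (2) + (2) + (2)] = 8/8 = 1.
A character is irreducible iff <chi, chi> = 1, so this representation is irreducible.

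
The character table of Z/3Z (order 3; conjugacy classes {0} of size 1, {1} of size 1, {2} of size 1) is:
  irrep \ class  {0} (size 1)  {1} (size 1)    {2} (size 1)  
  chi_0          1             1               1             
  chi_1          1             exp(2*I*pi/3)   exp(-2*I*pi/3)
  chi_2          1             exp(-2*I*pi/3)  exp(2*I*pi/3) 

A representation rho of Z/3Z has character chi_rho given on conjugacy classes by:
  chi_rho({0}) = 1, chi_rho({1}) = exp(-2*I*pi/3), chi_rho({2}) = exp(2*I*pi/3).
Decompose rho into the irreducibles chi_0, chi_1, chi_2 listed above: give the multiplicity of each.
Multiplicities: chi_0: 0, chi_1: 0, chi_2: 1.

Justification: Use <chi_rho, chi> = (1/|G|) sum_C |C| * chi_rho(C) * conj(chi(C)) with |G| = 3 for each irreducible chi in the table:
  <chi_rho, chi_0> = (1/3)[1*(1)*conj(1) + 1*(exp(-2*I*pi/3))*conj(1) + 1*(exp(2*I*pi/3))*conj(1)]
      = (1/3)[(1) + (exp(-2*I*pi/3)) + (exp(2*I*pi/3))] = 0/3 = 0
  <chi_rho, chi_1> = (1/3)[1*(1)*conj(1) + 1*(exp(-2*I*pi/3))*conj(exp(2*I*pi/3)) + 1*(exp(2*I*pi/3))*conj(exp(-2*I*pi/3))]
      = (1/3)[(1) + (exp(2*I*pi/3)) + (exp(-2*I*pi/3))] = 0/3 = 0
  <chi_rho, chi_2> = (1/3)[1*(1)*conj(1) + 1*(exp(-2*I*pi/3))*conj(exp(-2*I*pi/3)) + 1*(exp(2*I*pi/3))*conj(exp(2*I*pi/3))]
      = (1/3)[(1) + (1) + (1)] = 3/3 = 1
(Exp terms are combined using exp(i*s)*conj(exp(i*t)) = exp(i*(s-t)), and sums of them are collapsed using the identity that for every m > 1 the m distinct m-th roots of unity sum to 0, e.g. 1 + exp(2*I*pi/3) + exp(-2*I*pi/3) = 0.)
Dimension check: dim(rho) = sum (mult * dim) = 0*1 + 0*1 + 1*1 = 1 = chi_rho(e) = 1.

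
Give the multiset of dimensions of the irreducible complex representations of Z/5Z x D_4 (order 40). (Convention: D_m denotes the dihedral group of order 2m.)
Dimensions: 1, 1, 1, 1, 1, 1, 1, 1, 1, 1, 1, 1, 1, 1, 1, 1, 1, 1, 1, 1, 2, 2, 2, 2, 2

Why: There are 25 irreducibles (= number of conjugacy classes). Their dimensions d_i satisfy sum d_i^2 = |G| = 40: 1 + 1 + 1 + 1 + 1 + 1 + 1 + 1 + 1 + 1 + 1 + 1 + 1 + 1 + 1 + 1 + 1 + 1 + 1 + 1 + 4 + 4 + 4 + 4 + 4 = 40. (For the product with Z/5Z: each of the 5 1-dim characters of Z/5Z tensors with each irrep of D_4, giving 5 copies of each D_4-dimension.)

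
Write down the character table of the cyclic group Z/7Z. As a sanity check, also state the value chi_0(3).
Character table of Z/7Z (irreps indexed chi_0,...,chi_6 with chi_k(m) = zeta_7^(k*m), zeta_7 = exp(2*pi*i/7)):
  irrep \ class  {0} (size 1)  {1} (size 1)    {2} (size 1)    {3} (size 1)    {4} (size 1)    {5} (size 1)    {6} (size 1)  
  chi_0          1             1               1               1               1               1               1             
  chi_1          1             exp(2*I*pi/7)   exp(4*I*pi/7)   exp(6*I*pi/7)   exp(-6*I*pi/7)  exp(-4*I*pi/7)  exp(-2*I*pi/7)
  chi_2          1             exp(4*I*pi/7)   exp(-6*I*pi/7)  exp(-2*I*pi/7)  exp(2*I*pi/7)   exp(6*I*pi/7)   exp(-4*I*pi/7)
  chi_3          1             exp(6*I*pi/7)   exp(-2*I*pi/7)  exp(4*I*pi/7)   exp(-4*I*pi/7)  exp(2*I*pi/7)   exp(-6*I*pi/7)
  chi_4          1             exp(-6*I*pi/7)  exp(2*I*pi/7)   exp(-4*I*pi/7)  exp(4*I*pi/7)   exp(-2*I*pi/7)  exp(6*I*pi/7) 
  chi_5          1             exp(-4*I*pi/7)  exp(6*I*pi/7)   exp(2*I*pi/7)   exp(-2*I*pi/7)  exp(-6*I*pi/7)  exp(4*I*pi/7) 
  chi_6          1             exp(-2*I*pi/7)  exp(-4*I*pi/7)  exp(-6*I*pi/7)  exp(6*I*pi/7)   exp(4*I*pi/7)   exp(2*I*pi/7) 

Spot check: chi_0(3) = zeta_7^(0*3) = zeta_7^0 = 1.

Z/7Z is abelian, so all 7 irreducible complex representations are 1-dimensional. They are given by chi_k(m) = zeta_7^(k*m) for k = 0,...,6. Row orthogonality: sum_m chi_k(m) conj(chi_l(m)) = 7 * [k = l].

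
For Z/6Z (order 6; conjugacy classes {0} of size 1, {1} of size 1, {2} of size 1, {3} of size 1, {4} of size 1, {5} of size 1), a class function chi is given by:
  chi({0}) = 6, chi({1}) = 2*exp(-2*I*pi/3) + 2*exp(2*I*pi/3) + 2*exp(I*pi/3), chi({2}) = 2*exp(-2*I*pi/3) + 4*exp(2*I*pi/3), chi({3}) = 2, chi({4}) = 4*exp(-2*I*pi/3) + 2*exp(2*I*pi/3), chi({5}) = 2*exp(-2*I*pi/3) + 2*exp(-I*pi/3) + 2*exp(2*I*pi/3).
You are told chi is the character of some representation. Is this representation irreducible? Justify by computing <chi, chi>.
Not irreducible (reducible): <chi, chi> = 12 > 1.

Argument: <chi, chi> = (1/|G|) sum_C |C| * |chi(C)|^2 = (1/6)[1*|6|^2 + 1*|2*exp(-2*I*pi/3) + 2*exp(2*I*pi/3) + 2*exp(I*pi/3)|^2 + 1*|2*exp(-2*I*pi/3) + 4*exp(2*I*pi/3)|^2 + 1*|2|^2 + 1*|4*exp(-2*I*pi/3) + 2*exp(2*I*pi/3)|^2 + 1*|2*exp(-2*I*pi/3) + 2*exp(-I*pi/3) + 2*exp(2*I*pi/3)|^2]
  = (1/6)[(36) + (4) + (12) + (4) + (12) + (4)] = 72/6 = 12.
(Exp terms are combined using exp(i*s)*conj(exp(i*t)) = exp(i*(s-t)), and sums of them are collapsed using the identity that for every m > 1 the m distinct m-th roots of unity sum to 0, e.g. 1 + exp(2*I*pi/3) + exp(-2*I*pi/3) = 0.)
A character is irreducible iff <chi, chi> = 1, so this representation is reducible.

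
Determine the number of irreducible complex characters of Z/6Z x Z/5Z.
30

The number of irreducible complex representations of a finite group equals its number of conjugacy classes. Z/6Z x Z/5Z is abelian of order 30, so every element is its own conjugacy class: 30 classes, so Z/6Z x Z/5Z (order 30) has exactly 30 irreducible complex representations.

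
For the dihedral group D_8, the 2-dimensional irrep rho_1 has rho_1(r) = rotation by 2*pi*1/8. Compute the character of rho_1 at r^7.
chi_{rho_1}(r^7) = 2*cos(2*pi*1*7/8) = sqrt(2)

Working: rho_1(r^7) is rotation by angle 2*pi*1*7/8, whose trace is 2*cos(2*pi*1*7/8) = sqrt(2).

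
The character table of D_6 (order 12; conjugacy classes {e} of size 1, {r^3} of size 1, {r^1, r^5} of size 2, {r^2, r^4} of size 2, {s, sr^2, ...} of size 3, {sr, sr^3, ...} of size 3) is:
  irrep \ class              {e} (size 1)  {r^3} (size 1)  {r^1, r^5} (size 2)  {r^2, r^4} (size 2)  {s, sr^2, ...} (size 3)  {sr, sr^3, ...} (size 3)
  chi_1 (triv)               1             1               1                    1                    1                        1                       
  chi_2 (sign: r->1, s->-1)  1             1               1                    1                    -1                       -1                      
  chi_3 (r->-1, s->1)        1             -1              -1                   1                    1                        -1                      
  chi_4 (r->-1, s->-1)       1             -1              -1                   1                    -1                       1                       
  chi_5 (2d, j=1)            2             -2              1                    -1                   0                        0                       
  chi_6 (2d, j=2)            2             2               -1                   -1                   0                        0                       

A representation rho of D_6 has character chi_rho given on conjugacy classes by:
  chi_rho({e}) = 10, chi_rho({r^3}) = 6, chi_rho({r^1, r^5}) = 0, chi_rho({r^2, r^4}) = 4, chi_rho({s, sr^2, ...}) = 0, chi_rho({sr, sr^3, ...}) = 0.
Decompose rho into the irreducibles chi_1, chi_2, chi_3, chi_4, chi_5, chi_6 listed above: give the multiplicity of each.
Multiplicities: chi_1: 2, chi_2: 2, chi_3: 1, chi_4: 1, chi_5: 0, chi_6: 2.

Proof sketch: Use <chi_rho, chi> = (1/|G|) sum_C |C| * chi_rho(C) * conj(chi(C)) with |G| = 12 for each irreducible chi in the table:
  <chi_rho, chi_1> = (1/12)[1*(10)*conj(1) + 1*(6)*conj(1) + 2*(0)*conj(1) + 2*(4)*conj(1) + 3*(0)*conj(1) + 3*(0)*conj(1)]
      = (1/12)[(10) + (6) + (0) + (8) + (0) + (0)] = 24/12 = 2
  <chi_rho, chi_2> = (1/12)[1*(10)*conj(1) + 1*(6)*conj(1) + 2*(0)*conj(1) + 2*(4)*conj(1) + 3*(0)*conj(-1) + 3*(0)*conj(-1)]
      = (1/12)[(10) + (6) + (0) + (8) + (0) + (0)] = 24/12 = 2
  <chi_rho, chi_3> = (1/12)[1*(10)*conj(1) + 1*(6)*conj(-1) + 2*(0)*conj(-1) + 2*(4)*conj(1) + 3*(0)*conj(1) + 3*(0)*conj(-1)]
      = (1/12)[(10) + (-6) + (0) + (8) + (0) + (0)] = 12/12 = 1
  <chi_rho, chi_4> = (1/12)[1*(10)*conj(1) + 1*(6)*conj(-1) + 2*(0)*conj(-1) + 2*(4)*conj(1) + 3*(0)*conj(-1) + 3*(0)*conj(1)]
      = (1/12)[(10) + (-6) + (0) + (8) + (0) + (0)] = 12/12 = 1
  <chi_rho, chi_5> = (1/12)[1*(10)*conj(2) + 1*(6)*conj(-2) + 2*(0)*conj(1) + 2*(4)*conj(-1) + 3*(0)*conj(0) + 3*(0)*conj(0)]
      = (1/12)[(20) + (-12) + (0) + (-8) + (0) + (0)] = 0/12 = 0
  <chi_rho, chi_6> = (1/12)[1*(10)*conj(2) + 1*(6)*conj(2) + 2*(0)*conj(-1) + 2*(4)*conj(-1) + 3*(0)*conj(0) + 3*(0)*conj(0)]
      = (1/12)[(20) + (12) + (0) + (-8) + (0) + (0)] = 24/12 = 2
Dimension check: dim(rho) = sum (mult * dim) = 2*1 + 2*1 + 1*1 + 1*1 + 0*2 + 2*2 = 10 = chi_rho(e) = 10.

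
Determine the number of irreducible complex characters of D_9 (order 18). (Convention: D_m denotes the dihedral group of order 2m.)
6

Solution. The number of irreducible complex representations of a finite group equals its number of conjugacy classes. D_9 has 6 conjugacy classes ((n+3)/2 for n odd), so D_9 (order 18) has exactly 6 irreducible complex representations.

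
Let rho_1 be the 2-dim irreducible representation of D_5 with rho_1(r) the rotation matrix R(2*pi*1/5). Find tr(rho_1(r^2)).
chi_{rho_1}(r^2) = 2*cos(2*pi*1*2/5) = -sqrt(5)/2 - 1/2

Working: rho_1(r^2) is rotation by angle 2*pi*1*2/5, whose trace is 2*cos(2*pi*1*2/5) = -sqrt(5)/2 - 1/2.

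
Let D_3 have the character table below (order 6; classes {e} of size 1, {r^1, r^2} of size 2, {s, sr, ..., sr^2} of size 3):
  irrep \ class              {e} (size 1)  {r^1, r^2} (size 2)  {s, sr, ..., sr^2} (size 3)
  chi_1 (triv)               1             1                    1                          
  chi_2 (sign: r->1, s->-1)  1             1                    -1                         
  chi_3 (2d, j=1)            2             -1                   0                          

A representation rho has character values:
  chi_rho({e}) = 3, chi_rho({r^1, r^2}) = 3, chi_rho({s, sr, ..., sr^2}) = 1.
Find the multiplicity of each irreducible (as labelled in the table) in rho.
Multiplicities: chi_1: 2, chi_2: 1, chi_3: 0.

Explanation: Use <chi_rho, chi> = (1/|G|) sum_C |C| * chi_rho(C) * conj(chi(C)) with |G| = 6 for each irreducible chi in the table:
  <chi_rho, chi_1> = (1/6)[1*(3)*conj(1) + 2*(3)*conj(1) + 3*(1)*conj(1)]
      = (1/6)[(3) + (6) + (3)] = 12/6 = 2
  <chi_rho, chi_2> = (1/6)[1*(3)*conj(1) + 2*(3)*conj(1) + 3*(1)*conj(-1)]
      = (1/6)[(3) + (6) + (-3)] = 6/6 = 1
  <chi_rho, chi_3> = (1/6)[1*(3)*conj(2) + 2*(3)*conj(-1) + 3*(1)*conj(0)]
      = (1/6)[(6) + (-6) + (0)] = 0/6 = 0
Dimension check: dim(rho) = sum (mult * dim) = 2*1 + 1*1 + 0*2 = 3 = chi_rho(e) = 3.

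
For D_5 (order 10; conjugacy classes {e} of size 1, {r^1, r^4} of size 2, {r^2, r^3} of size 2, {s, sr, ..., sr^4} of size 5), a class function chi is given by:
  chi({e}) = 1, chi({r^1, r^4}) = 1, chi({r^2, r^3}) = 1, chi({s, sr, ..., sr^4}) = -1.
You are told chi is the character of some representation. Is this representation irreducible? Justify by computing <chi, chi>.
Irreducible: <chi, chi> = 1.

Explanation: <chi, chi> = (1/|G|) sum_C |C| * |chi(C)|^2 = (1/10)[1*|1|^2 + 2*|1|^2 + 2*|1|^2 + 5*|-1|^2]
  = (1/10)[(1) + (2) + (2) + (5)] = 10/10 = 1.
A character is irreducible iff <chi, chi> = 1, so this representation is irreducible.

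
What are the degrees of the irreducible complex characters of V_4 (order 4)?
Dimensions: 1, 1, 1, 1

Details: There are 4 irreducibles (= number of conjugacy classes). Their dimensions d_i satisfy sum d_i^2 = |G| = 4: 1 + 1 + 1 + 1 = 4.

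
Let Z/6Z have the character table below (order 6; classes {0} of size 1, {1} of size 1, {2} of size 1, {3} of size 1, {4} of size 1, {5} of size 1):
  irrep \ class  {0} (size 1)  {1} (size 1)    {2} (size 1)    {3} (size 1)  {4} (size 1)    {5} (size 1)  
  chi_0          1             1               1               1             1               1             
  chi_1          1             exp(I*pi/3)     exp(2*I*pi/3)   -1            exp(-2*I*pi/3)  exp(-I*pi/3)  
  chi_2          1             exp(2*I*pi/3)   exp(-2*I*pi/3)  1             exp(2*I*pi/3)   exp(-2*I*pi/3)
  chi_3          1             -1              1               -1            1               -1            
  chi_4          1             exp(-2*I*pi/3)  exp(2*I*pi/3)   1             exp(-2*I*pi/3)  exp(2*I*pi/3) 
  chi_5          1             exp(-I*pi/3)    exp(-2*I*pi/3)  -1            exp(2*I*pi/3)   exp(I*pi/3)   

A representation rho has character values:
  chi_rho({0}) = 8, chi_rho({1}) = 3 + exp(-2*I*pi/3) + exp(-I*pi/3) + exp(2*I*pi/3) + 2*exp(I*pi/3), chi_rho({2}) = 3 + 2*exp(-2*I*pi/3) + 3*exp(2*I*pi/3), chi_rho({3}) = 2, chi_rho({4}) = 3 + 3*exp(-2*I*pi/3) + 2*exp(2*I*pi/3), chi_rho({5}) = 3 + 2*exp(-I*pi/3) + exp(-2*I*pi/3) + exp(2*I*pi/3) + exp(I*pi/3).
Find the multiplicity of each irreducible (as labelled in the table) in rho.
Multiplicities: chi_0: 3, chi_1: 2, chi_2: 1, chi_3: 0, chi_4: 1, chi_5: 1.

Explanation: Use <chi_rho, chi> = (1/|G|) sum_C |C| * chi_rho(C) * conj(chi(C)) with |G| = 6 for each irreducible chi in the table:
  <chi_rho, chi_0> = (1/6)[1*(8)*conj(1) + 1*(3 + exp(-2*I*pi/3) + exp(-I*pi/3) + exp(2*I*pi/3) + 2*exp(I*pi/3))*conj(1) + 1*(3 + 2*exp(-2*I*pi/3) + 3*exp(2*I*pi/3))*conj(1) + 1*(2)*conj(1) + 1*(3 + 3*exp(-2*I*pi/3) + 2*exp(2*I*pi/3))*conj(1) + 1*(3 + 2*exp(-I*pi/3) + exp(-2*I*pi/3) + exp(2*I*pi/3) + exp(I*pi/3))*conj(1)]
      = (1/6)[(8) + (3 + exp(-2*I*pi/3) + exp(-I*pi/3) + exp(2*I*pi/3) + 2*exp(I*pi/3)) + (3 + 2*exp(-2*I*pi/3) + 3*exp(2*I*pi/3)) + (2) + (3 + 3*exp(-2*I*pi/3) + 2*exp(2*I*pi/3)) + (3 + 2*exp(-I*pi/3) + exp(-2*I*pi/3) + exp(2*I*pi/3) + exp(I*pi/3))] = 18/6 = 3
  <chi_rho, chi_1> = (1/6)[1*(8)*conj(1) + 1*(3 + exp(-2*I*pi/3) + exp(-I*pi/3) + exp(2*I*pi/3) + 2*exp(I*pi/3))*conj(exp(I*pi/3)) + 1*(3 + 2*exp(-2*I*pi/3) + 3*exp(2*I*pi/3))*conj(exp(2*I*pi/3)) + 1*(2)*conj(-1) + 1*(3 + 3*exp(-2*I*pi/3) + 2*exp(2*I*pi/3))*conj(exp(-2*I*pi/3)) + 1*(3 + 2*exp(-I*pi/3) + exp(-2*I*pi/3) + exp(2*I*pi/3) + exp(I*pi/3))*conj(exp(-I*pi/3))]
      = (1/6)[(8) + (1 + 3*exp(-I*pi/3) + exp(-2*I*pi/3) + exp(I*pi/3)) + (3 + 3*exp(-2*I*pi/3) + 2*exp(2*I*pi/3)) + (-2) + (3 + 2*exp(-2*I*pi/3) + 3*exp(2*I*pi/3)) + (1 + exp(-I*pi/3) + exp(2*I*pi/3) + 3*exp(I*pi/3))] = 12/6 = 2
  <chi_rho, chi_2> = (1/6)[1*(8)*conj(1) + 1*(3 + exp(-2*I*pi/3) + exp(-I*pi/3) + exp(2*I*pi/3) + 2*exp(I*pi/3))*conj(exp(2*I*pi/3)) + 1*(3 + 2*exp(-2*I*pi/3) + 3*exp(2*I*pi/3))*conj(exp(-2*I*pi/3)) + 1*(2)*conj(1) + 1*(3 + 3*exp(-2*I*pi/3) + 2*exp(2*I*pi/3))*conj(exp(2*I*pi/3)) + 1*(3 + 2*exp(-I*pi/3) + exp(-2*I*pi/3) + exp(2*I*pi/3) + exp(I*pi/3))*conj(exp(-2*I*pi/3))]
      = (1/6)[(8) + (3*exp(-2*I*pi/3) + 2*exp(-I*pi/3) + exp(2*I*pi/3)) + (-1) + (2) + (-1) + (exp(-2*I*pi/3) + 2*exp(I*pi/3) + 3*exp(2*I*pi/3))] = 6/6 = 1
  <chi_rho, chi_3> = (1/6)[1*(8)*conj(1) + 1*(3 + exp(-2*I*pi/3) + exp(-I*pi/3) + exp(2*I*pi/3) + 2*exp(I*pi/3))*conj(-1) + 1*(3 + 2*exp(-2*I*pi/3) + 3*exp(2*I*pi/3))*conj(1) + 1*(2)*conj(-1) + 1*(3 + 3*exp(-2*I*pi/3) + 2*exp(2*I*pi/3))*conj(1) + 1*(3 + 2*exp(-I*pi/3) + exp(-2*I*pi/3) + exp(2*I*pi/3) + exp(I*pi/3))*conj(-1)]
      = (1/6)[(8) + (-3 - 2*exp(I*pi/3) - exp(2*I*pi/3) - exp(-I*pi/3) - exp(-2*I*pi/3)) + (3 + 2*exp(-2*I*pi/3) + 3*exp(2*I*pi/3)) + (-2) + (3 + 3*exp(-2*I*pi/3) + 2*exp(2*I*pi/3)) + (-3 - exp(I*pi/3) - exp(2*I*pi/3) - exp(-2*I*pi/3) - 2*exp(-I*pi/3))] = 0/6 = 0
  <chi_rho, chi_4> = (1/6)[1*(8)*conj(1) + 1*(3 + exp(-2*I*pi/3) + exp(-I*pi/3) + exp(2*I*pi/3) + 2*exp(I*pi/3))*conj(exp(-2*I*pi/3)) + 1*(3 + 2*exp(-2*I*pi/3) + 3*exp(2*I*pi/3))*conj(exp(2*I*pi/3)) + 1*(2)*conj(1) + 1*(3 + 3*exp(-2*I*pi/3) + 2*exp(2*I*pi/3))*conj(exp(-2*I*pi/3)) + 1*(3 + 2*exp(-I*pi/3) + exp(-2*I*pi/3) + exp(2*I*pi/3) + exp(I*pi/3))*conj(exp(2*I*pi/3))]
      = (1/6)[(8) + (-1 + exp(-2*I*pi/3) + exp(I*pi/3) + 3*exp(2*I*pi/3)) + (3 + 3*exp(-2*I*pi/3) + 2*exp(2*I*pi/3)) + (2) + (3 + 2*exp(-2*I*pi/3) + 3*exp(2*I*pi/3)) + (-1 + 3*exp(-2*I*pi/3) + exp(-I*pi/3) + exp(2*I*pi/3))] = 6/6 = 1
  <chi_rho, chi_5> = (1/6)[1*(8)*conj(1) + 1*(3 + exp(-2*I*pi/3) + exp(-I*pi/3) + exp(2*I*pi/3) + 2*exp(I*pi/3))*conj(exp(-I*pi/3)) + 1*(3 + 2*exp(-2*I*pi/3) + 3*exp(2*I*pi/3))*conj(exp(-2*I*pi/3)) + 1*(2)*conj(-1) + 1*(3 + 3*exp(-2*I*pi/3) + 2*exp(2*I*pi/3))*conj(exp(2*I*pi/3)) + 1*(3 + 2*exp(-I*pi/3) + exp(-2*I*pi/3) + exp(2*I*pi/3) + exp(I*pi/3))*conj(exp(I*pi/3))]
      = (1/6)[(8) + (exp(-I*pi/3) + 2*exp(2*I*pi/3) + 3*exp(I*pi/3)) + (-1) + (-2) + (-1) + (3*exp(-I*pi/3) + 2*exp(-2*I*pi/3) + exp(I*pi/3))] = 6/6 = 1
(Exp terms are combined using exp(i*s)*conj(exp(i*t)) = exp(i*(s-t)), and sums of them are collapsed using the identity that for every m > 1 the m distinct m-th roots of unity sum to 0, e.g. 1 + exp(2*I*pi/3) + exp(-2*I*pi/3) = 0.)
Dimension check: dim(rho) = sum (mult * dim) = 3*1 + 2*1 + 1*1 + 0*1 + 1*1 + 1*1 = 8 = chi_rho(e) = 8.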